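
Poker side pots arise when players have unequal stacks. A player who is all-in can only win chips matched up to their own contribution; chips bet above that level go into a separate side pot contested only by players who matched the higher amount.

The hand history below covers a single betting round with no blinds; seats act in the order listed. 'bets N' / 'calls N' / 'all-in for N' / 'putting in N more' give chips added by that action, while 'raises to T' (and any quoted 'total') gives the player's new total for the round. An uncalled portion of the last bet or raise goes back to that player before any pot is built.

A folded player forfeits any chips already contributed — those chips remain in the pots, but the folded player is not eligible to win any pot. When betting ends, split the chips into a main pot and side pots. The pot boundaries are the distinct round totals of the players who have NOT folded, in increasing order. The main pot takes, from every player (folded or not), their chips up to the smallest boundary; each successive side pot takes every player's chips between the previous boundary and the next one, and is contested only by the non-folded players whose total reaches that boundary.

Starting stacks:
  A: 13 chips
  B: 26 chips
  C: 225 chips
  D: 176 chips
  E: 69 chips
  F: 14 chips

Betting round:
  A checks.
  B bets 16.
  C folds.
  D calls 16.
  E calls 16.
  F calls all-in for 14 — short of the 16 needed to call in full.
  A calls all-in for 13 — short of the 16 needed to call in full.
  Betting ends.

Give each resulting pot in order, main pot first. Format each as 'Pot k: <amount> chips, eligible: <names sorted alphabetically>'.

Contributions: A=13, B=16, D=16, E=16, F=14
Folded: C
Pot levels (distinct totals of non-folded players): 13, 14, 16
Layer 1-13: 13 each from A, B, D, E, F = 13*5 = 65 chips; eligible A, B, D, E, F
Layer 14-14: 1 each from B, D, E, F = 1*4 = 4 chips; eligible B, D, E, F
Layer 15-16: 2 each from B, D, E = 2*3 = 6 chips; eligible B, D, E

Pot 1: 65 chips, eligible: A, B, D, E, F
Pot 2: 4 chips, eligible: B, D, E, F
Pot 3: 6 chips, eligible: B, D, E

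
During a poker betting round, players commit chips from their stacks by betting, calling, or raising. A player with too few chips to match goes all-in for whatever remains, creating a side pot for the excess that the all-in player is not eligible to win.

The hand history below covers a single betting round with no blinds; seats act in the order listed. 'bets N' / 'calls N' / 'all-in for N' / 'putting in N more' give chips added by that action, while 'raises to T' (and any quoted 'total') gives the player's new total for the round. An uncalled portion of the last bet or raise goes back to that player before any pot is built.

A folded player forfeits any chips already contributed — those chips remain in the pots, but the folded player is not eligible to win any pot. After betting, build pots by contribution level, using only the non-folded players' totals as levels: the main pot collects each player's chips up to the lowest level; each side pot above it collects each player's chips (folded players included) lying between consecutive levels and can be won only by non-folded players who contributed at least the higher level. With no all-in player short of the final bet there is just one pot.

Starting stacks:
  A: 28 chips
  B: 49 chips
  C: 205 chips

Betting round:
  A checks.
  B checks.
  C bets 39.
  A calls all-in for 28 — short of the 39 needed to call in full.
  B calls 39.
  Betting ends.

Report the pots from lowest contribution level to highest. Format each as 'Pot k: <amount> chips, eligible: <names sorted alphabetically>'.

Contributions: A=28, B=39, C=39
Pot levels (distinct totals of non-folded players): 28, 39
Layer 1-28: 28 each from A, B, C = 28*3 = 84 chips; eligible A, B, C
Layer 29-39: 11 each from B, C = 11*2 = 22 chips; eligible B, C

Pot 1: 84 chips, eligible: A, B, C
Pot 2: 22 chips, eligible: B, C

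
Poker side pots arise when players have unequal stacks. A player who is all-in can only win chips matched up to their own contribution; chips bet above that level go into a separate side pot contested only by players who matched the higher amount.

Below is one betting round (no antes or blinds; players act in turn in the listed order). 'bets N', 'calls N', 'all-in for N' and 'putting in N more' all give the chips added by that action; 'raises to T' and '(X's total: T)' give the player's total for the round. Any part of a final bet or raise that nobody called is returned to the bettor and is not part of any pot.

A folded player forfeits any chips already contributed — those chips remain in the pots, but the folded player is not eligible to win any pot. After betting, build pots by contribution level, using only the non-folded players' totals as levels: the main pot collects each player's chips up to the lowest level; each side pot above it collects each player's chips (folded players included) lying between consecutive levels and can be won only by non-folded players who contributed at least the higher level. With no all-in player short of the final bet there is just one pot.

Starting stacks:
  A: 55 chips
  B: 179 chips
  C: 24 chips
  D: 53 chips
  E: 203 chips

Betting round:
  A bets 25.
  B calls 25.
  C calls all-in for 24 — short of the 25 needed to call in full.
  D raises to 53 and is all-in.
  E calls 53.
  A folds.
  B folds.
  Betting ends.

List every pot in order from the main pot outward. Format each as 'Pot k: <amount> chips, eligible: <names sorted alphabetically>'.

Contributions: A=25, B=25, C=24, D=53, E=53
Folded: A, B
Pot levels (distinct totals of non-folded players): 24, 53
Layer 1-24: 24 each from A, B, C, D, E = 24*5 = 120 chips; eligible C, D, E
Layer 25-53: A 1 + B 1 + D 29 + E 29 = 60 chips; eligible D, E

Pot 1: 120 chips, eligible: C, D, E
Pot 2: 60 chips, eligible: D, E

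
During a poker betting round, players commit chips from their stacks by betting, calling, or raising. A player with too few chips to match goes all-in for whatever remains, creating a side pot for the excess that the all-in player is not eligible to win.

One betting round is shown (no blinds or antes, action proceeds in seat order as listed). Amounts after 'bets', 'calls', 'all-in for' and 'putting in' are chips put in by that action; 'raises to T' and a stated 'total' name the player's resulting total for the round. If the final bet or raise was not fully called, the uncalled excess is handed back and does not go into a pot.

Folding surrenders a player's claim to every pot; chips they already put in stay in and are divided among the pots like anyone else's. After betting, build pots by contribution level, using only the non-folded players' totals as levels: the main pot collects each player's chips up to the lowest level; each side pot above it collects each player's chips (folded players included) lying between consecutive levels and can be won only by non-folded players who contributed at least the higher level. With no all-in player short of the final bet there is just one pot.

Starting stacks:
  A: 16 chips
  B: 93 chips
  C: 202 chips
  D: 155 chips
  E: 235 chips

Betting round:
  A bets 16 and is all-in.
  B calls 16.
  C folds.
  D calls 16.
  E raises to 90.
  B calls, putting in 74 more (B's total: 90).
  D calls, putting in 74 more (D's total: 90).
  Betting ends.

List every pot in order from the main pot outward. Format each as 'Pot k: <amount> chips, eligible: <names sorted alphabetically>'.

Contributions: A=16, B=90, D=90, E=90
Folded: C
Pot levels (distinct totals of non-folded players): 16, 90
Layer 1-16: 16 each from A, B, D, E = 16*4 = 64 chips; eligible A, B, D, E
Layer 17-90: 74 each from B, D, E = 74*3 = 222 chips; eligible B, D, E

Pot 1: 64 chips, eligible: A, B, D, E
Pot 2: 222 chips, eligible: B, D, E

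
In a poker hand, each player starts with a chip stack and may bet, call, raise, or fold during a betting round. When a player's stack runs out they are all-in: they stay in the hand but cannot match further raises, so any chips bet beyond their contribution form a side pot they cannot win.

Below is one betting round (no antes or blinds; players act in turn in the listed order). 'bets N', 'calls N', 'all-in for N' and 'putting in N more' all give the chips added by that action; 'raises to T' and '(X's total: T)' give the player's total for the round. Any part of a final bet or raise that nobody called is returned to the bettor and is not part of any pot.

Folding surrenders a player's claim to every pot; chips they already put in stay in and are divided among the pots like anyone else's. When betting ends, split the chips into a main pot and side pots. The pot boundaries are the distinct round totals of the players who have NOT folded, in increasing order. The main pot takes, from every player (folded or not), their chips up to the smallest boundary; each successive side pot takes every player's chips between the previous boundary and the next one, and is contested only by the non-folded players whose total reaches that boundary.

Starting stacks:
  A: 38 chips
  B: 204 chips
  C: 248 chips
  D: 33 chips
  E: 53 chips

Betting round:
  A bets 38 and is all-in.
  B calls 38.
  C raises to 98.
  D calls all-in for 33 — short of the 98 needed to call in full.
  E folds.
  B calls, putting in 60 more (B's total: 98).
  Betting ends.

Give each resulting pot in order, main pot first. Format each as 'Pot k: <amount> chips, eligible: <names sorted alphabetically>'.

Contributions: A=38, B=98, C=98, D=33
Folded: E
Pot levels (distinct totals of non-folded players): 33, 38, 98
Layer 1-33: 33 each from A, B, C, D = 33*4 = 132 chips; eligible A, B, C, D
Layer 34-38: 5 each from A, B, C = 5*3 = 15 chips; eligible A, B, C
Layer 39-98: 60 each from B, C = 60*2 = 120 chips; eligible B, C

Pot 1: 132 chips, eligible: A, B, C, D
Pot 2: 15 chips, eligible: A, B, C
Pot 3: 120 chips, eligible: B, C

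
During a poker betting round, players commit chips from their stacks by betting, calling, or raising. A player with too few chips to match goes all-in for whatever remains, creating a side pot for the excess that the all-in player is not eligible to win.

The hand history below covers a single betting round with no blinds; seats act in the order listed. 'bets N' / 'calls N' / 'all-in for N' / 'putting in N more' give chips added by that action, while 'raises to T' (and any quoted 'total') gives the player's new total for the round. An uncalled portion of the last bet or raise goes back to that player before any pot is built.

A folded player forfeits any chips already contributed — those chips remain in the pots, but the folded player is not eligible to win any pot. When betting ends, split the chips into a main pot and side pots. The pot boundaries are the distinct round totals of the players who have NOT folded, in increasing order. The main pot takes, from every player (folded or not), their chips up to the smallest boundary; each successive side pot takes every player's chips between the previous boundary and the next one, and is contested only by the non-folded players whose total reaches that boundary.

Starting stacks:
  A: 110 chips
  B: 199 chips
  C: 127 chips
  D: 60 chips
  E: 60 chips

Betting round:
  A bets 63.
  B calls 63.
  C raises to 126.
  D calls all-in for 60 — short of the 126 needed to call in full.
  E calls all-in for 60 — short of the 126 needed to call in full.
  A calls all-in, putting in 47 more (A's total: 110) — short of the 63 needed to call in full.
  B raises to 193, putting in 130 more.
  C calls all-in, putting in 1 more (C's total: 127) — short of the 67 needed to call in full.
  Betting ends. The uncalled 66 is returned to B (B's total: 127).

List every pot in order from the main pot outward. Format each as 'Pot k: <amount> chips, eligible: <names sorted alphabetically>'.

Pot 1: 300 chips, eligible: A, B, C, D, E
Pot 2: 150 chips, eligible: A, B, C
Pot 3: 34 chips, eligible: B, C

Derivation:
Contributions (after 66 returned to B): A=110, B=127, C=127, D=60, E=60
Pot levels (distinct totals of non-folded players): 60, 110, 127
Layer 1-60: 60 each from A, B, C, D, E = 60*5 = 300 chips; eligible A, B, C, D, E
Layer 61-110: 50 each from A, B, C = 50*3 = 150 chips; eligible A, B, C
Layer 111-127: 17 each from B, C = 17*2 = 34 chips; eligible B, C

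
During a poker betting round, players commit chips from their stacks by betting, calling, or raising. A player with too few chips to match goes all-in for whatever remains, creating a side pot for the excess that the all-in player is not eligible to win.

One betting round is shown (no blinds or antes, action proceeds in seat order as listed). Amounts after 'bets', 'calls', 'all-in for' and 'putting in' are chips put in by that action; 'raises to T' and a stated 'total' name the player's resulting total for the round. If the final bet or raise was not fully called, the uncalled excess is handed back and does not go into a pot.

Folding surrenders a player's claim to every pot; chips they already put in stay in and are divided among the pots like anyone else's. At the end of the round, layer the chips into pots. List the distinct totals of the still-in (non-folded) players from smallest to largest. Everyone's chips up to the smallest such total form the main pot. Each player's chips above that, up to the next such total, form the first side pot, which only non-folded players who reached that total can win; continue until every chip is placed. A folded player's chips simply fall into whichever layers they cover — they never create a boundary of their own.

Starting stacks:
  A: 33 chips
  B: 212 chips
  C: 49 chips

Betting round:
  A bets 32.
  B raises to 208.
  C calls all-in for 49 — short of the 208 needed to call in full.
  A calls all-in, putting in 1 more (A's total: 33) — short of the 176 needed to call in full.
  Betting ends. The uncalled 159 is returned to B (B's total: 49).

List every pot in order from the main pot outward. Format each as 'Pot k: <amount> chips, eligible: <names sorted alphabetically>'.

Contributions (after 159 returned to B): A=33, B=49, C=49
Pot levels (distinct totals of non-folded players): 33, 49
Layer 1-33: 33 each from A, B, C = 33*3 = 99 chips; eligible A, B, C
Layer 34-49: 16 each from B, C = 16*2 = 32 chips; eligible B, C

Pot 1: 99 chips, eligible: A, B, C
Pot 2: 32 chips, eligible: B, C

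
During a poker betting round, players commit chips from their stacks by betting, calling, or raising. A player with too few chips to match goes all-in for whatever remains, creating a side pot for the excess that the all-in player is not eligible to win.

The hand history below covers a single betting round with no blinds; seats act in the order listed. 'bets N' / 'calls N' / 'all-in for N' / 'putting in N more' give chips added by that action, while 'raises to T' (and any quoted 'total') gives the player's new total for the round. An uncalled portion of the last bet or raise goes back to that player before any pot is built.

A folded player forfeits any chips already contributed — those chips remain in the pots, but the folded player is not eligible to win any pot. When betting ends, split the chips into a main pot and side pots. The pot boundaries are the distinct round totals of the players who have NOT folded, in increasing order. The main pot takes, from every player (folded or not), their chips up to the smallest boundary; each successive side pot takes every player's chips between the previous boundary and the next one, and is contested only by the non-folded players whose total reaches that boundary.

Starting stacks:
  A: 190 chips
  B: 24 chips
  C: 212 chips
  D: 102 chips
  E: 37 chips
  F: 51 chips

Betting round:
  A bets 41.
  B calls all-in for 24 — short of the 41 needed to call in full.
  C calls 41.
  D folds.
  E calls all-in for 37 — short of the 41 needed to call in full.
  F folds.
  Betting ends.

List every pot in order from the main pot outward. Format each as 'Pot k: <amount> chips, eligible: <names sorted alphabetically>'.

Contributions: A=41, B=24, C=41, E=37
Folded: D, F
Pot levels (distinct totals of non-folded players): 24, 37, 41
Layer 1-24: 24 each from A, B, C, E = 24*4 = 96 chips; eligible A, B, C, E
Layer 25-37: 13 each from A, C, E = 13*3 = 39 chips; eligible A, C, E
Layer 38-41: 4 each from A, C = 4*2 = 8 chips; eligible A, C

Pot 1: 96 chips, eligible: A, B, C, E
Pot 2: 39 chips, eligible: A, C, E
Pot 3: 8 chips, eligible: A, C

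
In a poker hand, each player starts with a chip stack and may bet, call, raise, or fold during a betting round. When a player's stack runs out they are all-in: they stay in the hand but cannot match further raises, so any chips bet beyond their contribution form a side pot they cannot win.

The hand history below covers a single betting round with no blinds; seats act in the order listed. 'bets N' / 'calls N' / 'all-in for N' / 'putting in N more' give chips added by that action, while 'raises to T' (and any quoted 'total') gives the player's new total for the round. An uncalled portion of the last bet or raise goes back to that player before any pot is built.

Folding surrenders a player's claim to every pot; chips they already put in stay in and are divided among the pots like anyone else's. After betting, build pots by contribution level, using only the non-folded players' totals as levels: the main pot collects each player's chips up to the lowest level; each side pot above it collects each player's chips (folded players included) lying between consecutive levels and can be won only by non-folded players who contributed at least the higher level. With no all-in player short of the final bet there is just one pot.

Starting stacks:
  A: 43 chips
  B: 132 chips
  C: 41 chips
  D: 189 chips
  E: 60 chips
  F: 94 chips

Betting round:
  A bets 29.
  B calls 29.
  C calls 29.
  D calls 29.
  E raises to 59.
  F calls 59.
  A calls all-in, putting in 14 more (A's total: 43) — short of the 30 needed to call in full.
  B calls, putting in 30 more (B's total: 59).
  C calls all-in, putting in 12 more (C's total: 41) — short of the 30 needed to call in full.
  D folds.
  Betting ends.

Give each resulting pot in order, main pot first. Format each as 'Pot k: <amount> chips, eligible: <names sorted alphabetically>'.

Pot 1: 234 chips, eligible: A, B, C, E, F
Pot 2: 8 chips, eligible: A, B, E, F
Pot 3: 48 chips, eligible: B, E, F

Derivation:
Contributions: A=43, B=59, C=41, D=29, E=59, F=59
Folded: D
Pot levels (distinct totals of non-folded players): 41, 43, 59
Layer 1-41: A 41 + B 41 + C 41 + D 29 + E 41 + F 41 = 234 chips; eligible A, B, C, E, F
Layer 42-43: 2 each from A, B, E, F = 2*4 = 8 chips; eligible A, B, E, F
Layer 44-59: 16 each from B, E, F = 16*3 = 48 chips; eligible B, E, F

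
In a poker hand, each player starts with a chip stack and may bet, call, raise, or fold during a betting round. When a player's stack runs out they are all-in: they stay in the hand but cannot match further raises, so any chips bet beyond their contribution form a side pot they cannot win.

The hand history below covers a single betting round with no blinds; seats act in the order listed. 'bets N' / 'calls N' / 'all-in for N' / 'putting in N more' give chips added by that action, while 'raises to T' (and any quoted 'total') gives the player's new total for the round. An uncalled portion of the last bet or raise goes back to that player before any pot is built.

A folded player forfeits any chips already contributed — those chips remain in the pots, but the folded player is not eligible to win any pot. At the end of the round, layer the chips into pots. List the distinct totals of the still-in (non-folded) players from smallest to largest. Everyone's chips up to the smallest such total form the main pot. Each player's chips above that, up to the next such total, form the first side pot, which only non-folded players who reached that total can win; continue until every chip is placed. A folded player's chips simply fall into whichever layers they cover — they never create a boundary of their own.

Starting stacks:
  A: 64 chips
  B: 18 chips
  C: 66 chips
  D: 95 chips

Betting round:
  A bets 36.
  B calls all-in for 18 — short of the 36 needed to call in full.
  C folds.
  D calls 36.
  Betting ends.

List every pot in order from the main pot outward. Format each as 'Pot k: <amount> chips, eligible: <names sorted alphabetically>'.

Pot 1: 54 chips, eligible: A, B, D
Pot 2: 36 chips, eligible: A, D

Derivation:
Contributions: A=36, B=18, D=36
Folded: C
Pot levels (distinct totals of non-folded players): 18, 36
Layer 1-18: 18 each from A, B, D = 18*3 = 54 chips; eligible A, B, D
Layer 19-36: 18 each from A, D = 18*2 = 36 chips; eligible A, D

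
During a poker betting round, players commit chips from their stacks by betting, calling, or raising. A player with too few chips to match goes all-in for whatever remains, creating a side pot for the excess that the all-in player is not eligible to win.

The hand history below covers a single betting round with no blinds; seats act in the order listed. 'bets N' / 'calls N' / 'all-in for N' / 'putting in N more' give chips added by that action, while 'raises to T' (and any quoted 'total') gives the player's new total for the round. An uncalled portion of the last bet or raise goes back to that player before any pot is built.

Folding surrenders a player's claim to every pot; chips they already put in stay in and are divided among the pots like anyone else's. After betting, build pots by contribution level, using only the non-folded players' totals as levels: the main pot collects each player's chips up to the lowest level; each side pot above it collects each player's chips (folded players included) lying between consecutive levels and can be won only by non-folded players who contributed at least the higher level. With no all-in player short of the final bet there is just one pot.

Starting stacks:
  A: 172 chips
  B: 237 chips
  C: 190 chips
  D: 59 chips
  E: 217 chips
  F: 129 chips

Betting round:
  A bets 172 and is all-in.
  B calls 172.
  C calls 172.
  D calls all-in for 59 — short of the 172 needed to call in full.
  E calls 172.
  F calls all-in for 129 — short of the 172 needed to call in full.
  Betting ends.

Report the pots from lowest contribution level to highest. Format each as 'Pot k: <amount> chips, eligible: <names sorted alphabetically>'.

Pot 1: 354 chips, eligible: A, B, C, D, E, F
Pot 2: 350 chips, eligible: A, B, C, E, F
Pot 3: 172 chips, eligible: A, B, C, E

Derivation:
Contributions: A=172, B=172, C=172, D=59, E=172, F=129
Pot levels (distinct totals of non-folded players): 59, 129, 172
Layer 1-59: 59 each from A, B, C, D, E, F = 59*6 = 354 chips; eligible A, B, C, D, E, F
Layer 60-129: 70 each from A, B, C, E, F = 70*5 = 350 chips; eligible A, B, C, E, F
Layer 130-172: 43 each from A, B, C, E = 43*4 = 172 chips; eligible A, B, C, E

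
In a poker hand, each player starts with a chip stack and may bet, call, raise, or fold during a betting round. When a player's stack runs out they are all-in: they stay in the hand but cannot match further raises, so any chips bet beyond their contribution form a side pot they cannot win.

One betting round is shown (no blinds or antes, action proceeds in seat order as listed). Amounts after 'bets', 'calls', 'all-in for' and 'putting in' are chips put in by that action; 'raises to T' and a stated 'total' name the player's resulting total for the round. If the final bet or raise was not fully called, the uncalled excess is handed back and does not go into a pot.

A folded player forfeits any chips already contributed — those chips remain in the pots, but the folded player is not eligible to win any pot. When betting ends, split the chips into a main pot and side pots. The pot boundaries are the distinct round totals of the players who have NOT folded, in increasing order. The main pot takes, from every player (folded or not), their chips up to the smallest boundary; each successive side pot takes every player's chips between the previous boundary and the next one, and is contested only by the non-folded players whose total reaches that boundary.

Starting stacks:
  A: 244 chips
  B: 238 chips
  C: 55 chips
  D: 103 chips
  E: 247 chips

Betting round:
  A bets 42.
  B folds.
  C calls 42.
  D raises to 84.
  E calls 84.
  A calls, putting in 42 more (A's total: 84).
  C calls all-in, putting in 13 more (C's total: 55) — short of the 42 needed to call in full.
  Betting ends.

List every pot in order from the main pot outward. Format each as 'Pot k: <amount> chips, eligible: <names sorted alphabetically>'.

Contributions: A=84, C=55, D=84, E=84
Folded: B
Pot levels (distinct totals of non-folded players): 55, 84
Layer 1-55: 55 each from A, C, D, E = 55*4 = 220 chips; eligible A, C, D, E
Layer 56-84: 29 each from A, D, E = 29*3 = 87 chips; eligible A, D, E

Pot 1: 220 chips, eligible: A, C, D, E
Pot 2: 87 chips, eligible: A, D, E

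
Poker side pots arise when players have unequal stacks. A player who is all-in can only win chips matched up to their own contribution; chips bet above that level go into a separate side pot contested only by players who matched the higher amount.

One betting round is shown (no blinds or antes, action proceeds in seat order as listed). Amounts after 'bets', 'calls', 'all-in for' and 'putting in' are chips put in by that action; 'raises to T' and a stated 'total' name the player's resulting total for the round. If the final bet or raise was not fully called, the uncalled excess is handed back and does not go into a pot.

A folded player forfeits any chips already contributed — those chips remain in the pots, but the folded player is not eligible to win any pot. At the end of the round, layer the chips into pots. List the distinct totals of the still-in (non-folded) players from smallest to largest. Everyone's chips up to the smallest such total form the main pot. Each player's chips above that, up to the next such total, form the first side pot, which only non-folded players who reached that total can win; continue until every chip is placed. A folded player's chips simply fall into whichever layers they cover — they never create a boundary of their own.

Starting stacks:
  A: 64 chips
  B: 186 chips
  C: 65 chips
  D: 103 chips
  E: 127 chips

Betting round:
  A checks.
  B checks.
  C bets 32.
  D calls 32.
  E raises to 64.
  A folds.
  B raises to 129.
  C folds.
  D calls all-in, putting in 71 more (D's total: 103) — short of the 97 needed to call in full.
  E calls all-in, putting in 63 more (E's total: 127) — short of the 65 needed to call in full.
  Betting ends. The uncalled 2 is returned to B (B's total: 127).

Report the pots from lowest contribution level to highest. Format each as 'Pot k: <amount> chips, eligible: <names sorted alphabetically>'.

Pot 1: 341 chips, eligible: B, D, E
Pot 2: 48 chips, eligible: B, E

Derivation:
Contributions (after 2 returned to B): B=127, C=32, D=103, E=127
Folded: A, C
Pot levels (distinct totals of non-folded players): 103, 127
Layer 1-103: B 103 + C 32 + D 103 + E 103 = 341 chips; eligible B, D, E
Layer 104-127: 24 each from B, E = 24*2 = 48 chips; eligible B, E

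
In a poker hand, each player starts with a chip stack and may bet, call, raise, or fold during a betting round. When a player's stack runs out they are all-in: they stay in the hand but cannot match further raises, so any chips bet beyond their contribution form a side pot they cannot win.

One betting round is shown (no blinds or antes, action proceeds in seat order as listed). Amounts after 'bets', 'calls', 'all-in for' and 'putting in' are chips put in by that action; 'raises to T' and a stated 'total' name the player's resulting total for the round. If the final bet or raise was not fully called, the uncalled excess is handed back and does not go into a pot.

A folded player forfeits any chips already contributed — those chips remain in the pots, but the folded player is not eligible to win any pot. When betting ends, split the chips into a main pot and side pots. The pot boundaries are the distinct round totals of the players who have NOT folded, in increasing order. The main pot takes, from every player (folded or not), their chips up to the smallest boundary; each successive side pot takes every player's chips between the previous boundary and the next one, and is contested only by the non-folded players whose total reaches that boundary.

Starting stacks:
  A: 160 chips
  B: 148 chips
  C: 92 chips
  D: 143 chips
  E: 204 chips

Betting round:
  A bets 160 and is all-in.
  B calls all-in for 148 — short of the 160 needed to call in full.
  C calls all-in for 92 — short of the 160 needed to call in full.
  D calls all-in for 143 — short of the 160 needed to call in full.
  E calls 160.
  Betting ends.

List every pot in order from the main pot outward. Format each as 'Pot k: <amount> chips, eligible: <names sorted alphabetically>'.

Contributions: A=160, B=148, C=92, D=143, E=160
Pot levels (distinct totals of non-folded players): 92, 143, 148, 160
Layer 1-92: 92 each from A, B, C, D, E = 92*5 = 460 chips; eligible A, B, C, D, E
Layer 93-143: 51 each from A, B, D, E = 51*4 = 204 chips; eligible A, B, D, E
Layer 144-148: 5 each from A, B, E = 5*3 = 15 chips; eligible A, B, E
Layer 149-160: 12 each from A, E = 12*2 = 24 chips; eligible A, E

Pot 1: 460 chips, eligible: A, B, C, D, E
Pot 2: 204 chips, eligible: A, B, D, E
Pot 3: 15 chips, eligible: A, B, E
Pot 4: 24 chips, eligible: A, E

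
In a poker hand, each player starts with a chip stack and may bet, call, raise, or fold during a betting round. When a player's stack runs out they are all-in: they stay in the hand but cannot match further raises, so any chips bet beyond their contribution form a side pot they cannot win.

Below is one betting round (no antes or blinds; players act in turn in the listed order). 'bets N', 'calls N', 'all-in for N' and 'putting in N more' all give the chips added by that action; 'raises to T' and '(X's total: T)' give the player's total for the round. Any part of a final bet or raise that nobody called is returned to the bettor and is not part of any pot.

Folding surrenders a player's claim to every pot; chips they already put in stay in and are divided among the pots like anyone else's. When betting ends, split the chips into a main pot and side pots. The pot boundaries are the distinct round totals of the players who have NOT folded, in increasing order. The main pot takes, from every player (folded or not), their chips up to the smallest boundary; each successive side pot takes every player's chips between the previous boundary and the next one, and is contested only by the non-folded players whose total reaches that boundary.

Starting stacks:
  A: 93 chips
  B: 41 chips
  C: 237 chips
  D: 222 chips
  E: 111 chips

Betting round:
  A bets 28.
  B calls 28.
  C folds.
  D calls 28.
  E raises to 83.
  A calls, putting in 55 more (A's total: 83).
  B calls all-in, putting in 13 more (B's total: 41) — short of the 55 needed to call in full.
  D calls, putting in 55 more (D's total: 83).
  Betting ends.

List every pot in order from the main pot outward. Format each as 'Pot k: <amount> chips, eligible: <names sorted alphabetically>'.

Contributions: A=83, B=41, D=83, E=83
Folded: C
Pot levels (distinct totals of non-folded players): 41, 83
Layer 1-41: 41 each from A, B, D, E = 41*4 = 164 chips; eligible A, B, D, E
Layer 42-83: 42 each from A, D, E = 42*3 = 126 chips; eligible A, D, E

Pot 1: 164 chips, eligible: A, B, D, E
Pot 2: 126 chips, eligible: A, D, E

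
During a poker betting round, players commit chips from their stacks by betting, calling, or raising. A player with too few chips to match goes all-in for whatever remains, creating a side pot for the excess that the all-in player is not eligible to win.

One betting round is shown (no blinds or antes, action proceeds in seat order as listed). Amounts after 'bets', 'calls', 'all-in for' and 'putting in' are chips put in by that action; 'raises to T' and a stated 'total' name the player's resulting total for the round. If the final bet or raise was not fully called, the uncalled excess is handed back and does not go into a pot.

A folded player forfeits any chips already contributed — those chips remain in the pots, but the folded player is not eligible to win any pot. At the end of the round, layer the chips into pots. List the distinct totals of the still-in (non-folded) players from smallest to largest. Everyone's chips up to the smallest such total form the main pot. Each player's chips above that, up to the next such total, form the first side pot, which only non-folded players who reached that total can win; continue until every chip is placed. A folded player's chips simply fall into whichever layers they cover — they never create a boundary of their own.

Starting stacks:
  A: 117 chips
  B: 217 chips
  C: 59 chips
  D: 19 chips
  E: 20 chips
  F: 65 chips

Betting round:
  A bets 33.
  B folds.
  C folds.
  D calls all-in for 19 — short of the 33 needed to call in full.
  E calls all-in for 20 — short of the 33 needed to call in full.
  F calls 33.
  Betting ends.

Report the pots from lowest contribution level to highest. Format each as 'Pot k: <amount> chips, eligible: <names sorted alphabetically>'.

Pot 1: 76 chips, eligible: A, D, E, F
Pot 2: 3 chips, eligible: A, E, F
Pot 3: 26 chips, eligible: A, F

Derivation:
Contributions: A=33, D=19, E=20, F=33
Folded: B, C
Pot levels (distinct totals of non-folded players): 19, 20, 33
Layer 1-19: 19 each from A, D, E, F = 19*4 = 76 chips; eligible A, D, E, F
Layer 20-20: 1 each from A, E, F = 1*3 = 3 chips; eligible A, E, F
Layer 21-33: 13 each from A, F = 13*2 = 26 chips; eligible A, F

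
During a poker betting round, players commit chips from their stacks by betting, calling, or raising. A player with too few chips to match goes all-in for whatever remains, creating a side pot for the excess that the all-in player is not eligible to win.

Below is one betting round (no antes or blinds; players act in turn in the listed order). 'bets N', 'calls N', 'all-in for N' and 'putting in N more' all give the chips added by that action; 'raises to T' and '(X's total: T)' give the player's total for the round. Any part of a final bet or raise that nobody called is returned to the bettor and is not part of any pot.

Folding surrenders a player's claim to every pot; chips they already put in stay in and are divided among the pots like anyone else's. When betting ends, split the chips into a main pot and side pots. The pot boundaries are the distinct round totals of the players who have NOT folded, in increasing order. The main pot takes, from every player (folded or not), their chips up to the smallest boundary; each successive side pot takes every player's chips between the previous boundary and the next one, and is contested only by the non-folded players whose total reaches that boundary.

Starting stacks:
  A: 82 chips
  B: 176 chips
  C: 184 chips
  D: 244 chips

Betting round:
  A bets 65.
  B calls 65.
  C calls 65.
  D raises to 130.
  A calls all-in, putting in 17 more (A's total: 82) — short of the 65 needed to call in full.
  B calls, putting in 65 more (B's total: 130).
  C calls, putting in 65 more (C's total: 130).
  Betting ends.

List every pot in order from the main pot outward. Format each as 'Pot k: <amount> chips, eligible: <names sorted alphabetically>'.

Contributions: A=82, B=130, C=130, D=130
Pot levels (distinct totals of non-folded players): 82, 130
Layer 1-82: 82 each from A, B, C, D = 82*4 = 328 chips; eligible A, B, C, D
Layer 83-130: 48 each from B, C, D = 48*3 = 144 chips; eligible B, C, D

Pot 1: 328 chips, eligible: A, B, C, D
Pot 2: 144 chips, eligible: B, C, D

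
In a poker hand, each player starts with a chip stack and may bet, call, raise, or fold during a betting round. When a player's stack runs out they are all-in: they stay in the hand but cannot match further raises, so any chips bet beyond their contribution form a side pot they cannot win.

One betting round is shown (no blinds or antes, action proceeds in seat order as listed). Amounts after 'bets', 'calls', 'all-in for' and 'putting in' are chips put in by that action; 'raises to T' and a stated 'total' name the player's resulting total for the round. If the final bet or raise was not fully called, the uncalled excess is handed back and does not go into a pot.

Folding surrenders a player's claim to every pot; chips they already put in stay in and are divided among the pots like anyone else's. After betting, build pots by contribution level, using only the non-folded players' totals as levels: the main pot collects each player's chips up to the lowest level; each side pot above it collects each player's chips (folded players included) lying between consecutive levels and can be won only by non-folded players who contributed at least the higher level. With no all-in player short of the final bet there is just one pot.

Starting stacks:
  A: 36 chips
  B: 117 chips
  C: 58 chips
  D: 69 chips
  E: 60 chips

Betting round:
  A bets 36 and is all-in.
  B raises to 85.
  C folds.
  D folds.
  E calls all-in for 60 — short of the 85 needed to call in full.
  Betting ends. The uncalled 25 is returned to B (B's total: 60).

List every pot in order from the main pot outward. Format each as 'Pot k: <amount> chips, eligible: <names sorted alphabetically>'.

Contributions (after 25 returned to B): A=36, B=60, E=60
Folded: C, D
Pot levels (distinct totals of non-folded players): 36, 60
Layer 1-36: 36 each from A, B, E = 36*3 = 108 chips; eligible A, B, E
Layer 37-60: 24 each from B, E = 24*2 = 48 chips; eligible B, E

Pot 1: 108 chips, eligible: A, B, E
Pot 2: 48 chips, eligible: B, E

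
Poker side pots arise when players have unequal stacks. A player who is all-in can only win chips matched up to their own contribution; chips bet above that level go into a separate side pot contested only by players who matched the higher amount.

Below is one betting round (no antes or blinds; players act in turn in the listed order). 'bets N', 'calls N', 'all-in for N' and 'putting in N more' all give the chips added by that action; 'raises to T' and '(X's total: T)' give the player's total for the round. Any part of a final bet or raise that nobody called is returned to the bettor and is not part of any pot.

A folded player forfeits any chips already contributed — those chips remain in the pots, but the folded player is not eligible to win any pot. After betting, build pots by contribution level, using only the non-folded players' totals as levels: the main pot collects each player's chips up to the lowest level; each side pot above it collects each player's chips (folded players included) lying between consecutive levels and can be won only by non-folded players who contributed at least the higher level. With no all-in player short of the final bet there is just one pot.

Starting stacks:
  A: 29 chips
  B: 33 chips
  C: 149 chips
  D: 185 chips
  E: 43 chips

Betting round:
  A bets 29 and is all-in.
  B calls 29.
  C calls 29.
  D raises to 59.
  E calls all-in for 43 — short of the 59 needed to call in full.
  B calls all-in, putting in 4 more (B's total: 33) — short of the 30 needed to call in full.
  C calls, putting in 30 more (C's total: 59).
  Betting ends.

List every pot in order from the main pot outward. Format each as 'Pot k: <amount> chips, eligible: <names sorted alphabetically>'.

Pot 1: 145 chips, eligible: A, B, C, D, E
Pot 2: 16 chips, eligible: B, C, D, E
Pot 3: 30 chips, eligible: C, D, E
Pot 4: 32 chips, eligible: C, D

Derivation:
Contributions: A=29, B=33, C=59, D=59, E=43
Pot levels (distinct totals of non-folded players): 29, 33, 43, 59
Layer 1-29: 29 each from A, B, C, D, E = 29*5 = 145 chips; eligible A, B, C, D, E
Layer 30-33: 4 each from B, C, D, E = 4*4 = 16 chips; eligible B, C, D, E
Layer 34-43: 10 each from C, D, E = 10*3 = 30 chips; eligible C, D, E
Layer 44-59: 16 each from C, D = 16*2 = 32 chips; eligible C, D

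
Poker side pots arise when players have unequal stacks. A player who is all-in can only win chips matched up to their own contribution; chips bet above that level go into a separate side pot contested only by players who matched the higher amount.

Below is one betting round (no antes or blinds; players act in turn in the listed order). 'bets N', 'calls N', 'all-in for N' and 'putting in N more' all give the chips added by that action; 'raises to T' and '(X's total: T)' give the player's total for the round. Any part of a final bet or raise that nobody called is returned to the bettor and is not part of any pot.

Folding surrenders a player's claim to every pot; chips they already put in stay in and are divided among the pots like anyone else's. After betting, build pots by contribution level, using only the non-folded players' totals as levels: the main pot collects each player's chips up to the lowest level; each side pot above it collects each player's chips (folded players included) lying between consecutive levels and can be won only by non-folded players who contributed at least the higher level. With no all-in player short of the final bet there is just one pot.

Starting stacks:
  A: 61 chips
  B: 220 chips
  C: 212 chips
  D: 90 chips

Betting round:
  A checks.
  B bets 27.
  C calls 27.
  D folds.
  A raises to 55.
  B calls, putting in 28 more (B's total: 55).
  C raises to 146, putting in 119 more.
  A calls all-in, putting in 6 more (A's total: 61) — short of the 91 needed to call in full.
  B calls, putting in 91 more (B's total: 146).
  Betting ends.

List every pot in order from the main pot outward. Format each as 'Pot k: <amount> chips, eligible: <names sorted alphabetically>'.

Contributions: A=61, B=146, C=146
Folded: D
Pot levels (distinct totals of non-folded players): 61, 146
Layer 1-61: 61 each from A, B, C = 61*3 = 183 chips; eligible A, B, C
Layer 62-146: 85 each from B, C = 85*2 = 170 chips; eligible B, C

Pot 1: 183 chips, eligible: A, B, C
Pot 2: 170 chips, eligible: B, C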